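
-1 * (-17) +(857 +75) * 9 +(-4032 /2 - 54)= 6335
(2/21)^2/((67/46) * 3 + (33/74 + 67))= 0.00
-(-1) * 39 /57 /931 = 13 /17689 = 0.00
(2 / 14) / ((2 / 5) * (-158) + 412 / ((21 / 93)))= 5 / 61648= 0.00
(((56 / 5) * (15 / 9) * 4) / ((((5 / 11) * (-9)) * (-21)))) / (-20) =-88 / 2025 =-0.04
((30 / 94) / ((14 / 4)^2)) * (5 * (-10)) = -3000 / 2303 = -1.30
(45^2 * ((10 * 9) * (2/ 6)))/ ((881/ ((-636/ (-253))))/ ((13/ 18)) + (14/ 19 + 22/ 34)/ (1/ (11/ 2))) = 300438450/ 2437457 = 123.26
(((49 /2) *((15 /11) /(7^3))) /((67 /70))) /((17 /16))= 1200 /12529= 0.10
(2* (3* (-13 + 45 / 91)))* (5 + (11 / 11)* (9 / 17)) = -641832 / 1547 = -414.89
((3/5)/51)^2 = 0.00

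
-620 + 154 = -466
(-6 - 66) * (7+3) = -720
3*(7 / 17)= 21 / 17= 1.24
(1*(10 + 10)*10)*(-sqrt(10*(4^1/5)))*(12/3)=-1600*sqrt(2)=-2262.74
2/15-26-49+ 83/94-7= -114187/1410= -80.98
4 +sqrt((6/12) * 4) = sqrt(2) +4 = 5.41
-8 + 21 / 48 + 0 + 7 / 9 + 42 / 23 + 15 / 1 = 33257 / 3312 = 10.04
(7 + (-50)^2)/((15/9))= 7521/5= 1504.20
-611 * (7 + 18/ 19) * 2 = -184522/ 19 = -9711.68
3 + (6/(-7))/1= 15/7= 2.14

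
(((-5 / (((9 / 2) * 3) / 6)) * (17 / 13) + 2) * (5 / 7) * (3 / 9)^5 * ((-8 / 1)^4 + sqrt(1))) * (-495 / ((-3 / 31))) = -3702254050 / 66339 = -55808.11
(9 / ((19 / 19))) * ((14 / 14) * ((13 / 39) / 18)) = 1 / 6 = 0.17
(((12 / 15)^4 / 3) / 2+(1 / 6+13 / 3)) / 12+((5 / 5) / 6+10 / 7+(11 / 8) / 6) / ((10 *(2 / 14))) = 298399 / 180000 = 1.66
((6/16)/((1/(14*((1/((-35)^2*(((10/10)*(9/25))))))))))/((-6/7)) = -1/72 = -0.01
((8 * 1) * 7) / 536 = 7 / 67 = 0.10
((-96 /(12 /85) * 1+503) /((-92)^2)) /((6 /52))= -767 /4232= -0.18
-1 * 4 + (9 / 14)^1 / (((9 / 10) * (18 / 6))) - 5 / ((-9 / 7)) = 8 / 63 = 0.13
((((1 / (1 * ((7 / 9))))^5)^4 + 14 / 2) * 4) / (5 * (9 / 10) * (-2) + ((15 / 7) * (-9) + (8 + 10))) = -6358105661570106404 / 102590056668358287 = -61.98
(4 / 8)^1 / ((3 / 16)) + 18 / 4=7.17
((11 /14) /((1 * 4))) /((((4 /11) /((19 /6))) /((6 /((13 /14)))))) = 2299 /208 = 11.05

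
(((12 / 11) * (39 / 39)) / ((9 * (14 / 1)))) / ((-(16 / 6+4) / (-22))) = 1 / 35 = 0.03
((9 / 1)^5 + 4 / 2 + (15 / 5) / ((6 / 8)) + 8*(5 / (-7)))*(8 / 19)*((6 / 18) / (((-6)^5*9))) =-21755 / 183708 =-0.12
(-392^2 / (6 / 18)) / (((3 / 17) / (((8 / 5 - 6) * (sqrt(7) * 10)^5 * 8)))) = 1192089379863488.71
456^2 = 207936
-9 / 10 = -0.90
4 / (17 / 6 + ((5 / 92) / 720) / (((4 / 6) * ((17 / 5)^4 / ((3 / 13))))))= 38358188544 / 27170385427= 1.41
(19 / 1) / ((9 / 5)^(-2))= 1539 / 25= 61.56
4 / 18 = 2 / 9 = 0.22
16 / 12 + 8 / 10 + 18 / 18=47 / 15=3.13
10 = 10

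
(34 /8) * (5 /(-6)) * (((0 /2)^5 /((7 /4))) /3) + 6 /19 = 6 /19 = 0.32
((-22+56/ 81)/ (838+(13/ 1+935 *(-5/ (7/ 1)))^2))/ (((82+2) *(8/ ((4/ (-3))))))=6041/ 61393808088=0.00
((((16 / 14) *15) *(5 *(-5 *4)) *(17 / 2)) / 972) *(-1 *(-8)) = -68000 / 567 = -119.93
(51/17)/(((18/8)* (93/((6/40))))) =1/465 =0.00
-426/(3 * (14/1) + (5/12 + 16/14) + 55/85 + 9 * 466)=-608328/6052159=-0.10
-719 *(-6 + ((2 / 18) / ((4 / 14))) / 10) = 4286.04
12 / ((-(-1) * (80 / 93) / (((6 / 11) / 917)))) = 837 / 100870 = 0.01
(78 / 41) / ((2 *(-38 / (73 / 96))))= -949 / 49856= -0.02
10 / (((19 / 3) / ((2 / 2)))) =30 / 19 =1.58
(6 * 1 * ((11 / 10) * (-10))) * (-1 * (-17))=-1122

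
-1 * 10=-10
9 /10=0.90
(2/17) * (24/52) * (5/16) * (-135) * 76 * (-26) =76950/17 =4526.47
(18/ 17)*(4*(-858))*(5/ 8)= -2271.18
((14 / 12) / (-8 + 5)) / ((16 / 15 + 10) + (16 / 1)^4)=-5 / 842748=-0.00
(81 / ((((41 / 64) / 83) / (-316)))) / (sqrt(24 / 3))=-33991488 * sqrt(2) / 41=-1172468.86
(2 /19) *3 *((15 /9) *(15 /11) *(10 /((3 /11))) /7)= 500 /133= 3.76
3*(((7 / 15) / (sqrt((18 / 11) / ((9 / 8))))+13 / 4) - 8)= -57 / 4+7*sqrt(11) / 20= -13.09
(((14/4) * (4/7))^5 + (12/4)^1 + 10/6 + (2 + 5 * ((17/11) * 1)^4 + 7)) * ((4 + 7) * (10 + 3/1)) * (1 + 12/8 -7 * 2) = -487165484/3993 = -122004.88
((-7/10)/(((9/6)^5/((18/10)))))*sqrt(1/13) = -112*sqrt(13)/8775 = -0.05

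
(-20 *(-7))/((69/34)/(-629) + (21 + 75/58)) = 6.28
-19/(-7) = 19/7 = 2.71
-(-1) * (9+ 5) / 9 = 14 / 9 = 1.56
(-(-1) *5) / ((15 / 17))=17 / 3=5.67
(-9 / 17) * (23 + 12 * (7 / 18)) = -249 / 17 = -14.65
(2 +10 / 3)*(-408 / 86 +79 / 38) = -34840 / 2451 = -14.21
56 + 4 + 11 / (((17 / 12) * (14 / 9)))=7734 / 119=64.99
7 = 7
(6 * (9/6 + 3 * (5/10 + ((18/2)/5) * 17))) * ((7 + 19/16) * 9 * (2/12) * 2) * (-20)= -279423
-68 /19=-3.58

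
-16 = -16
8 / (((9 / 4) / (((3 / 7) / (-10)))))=-16 / 105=-0.15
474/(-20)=-237/10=-23.70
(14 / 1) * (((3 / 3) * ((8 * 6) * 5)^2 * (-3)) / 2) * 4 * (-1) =4838400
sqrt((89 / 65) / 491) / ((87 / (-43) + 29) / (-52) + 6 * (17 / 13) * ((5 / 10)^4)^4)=-1409024 * sqrt(2840435) / 23323793785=-0.10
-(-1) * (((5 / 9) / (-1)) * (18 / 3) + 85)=245 / 3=81.67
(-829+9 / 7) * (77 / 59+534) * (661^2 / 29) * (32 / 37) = -2558496154039744 / 443149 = -5773444493.93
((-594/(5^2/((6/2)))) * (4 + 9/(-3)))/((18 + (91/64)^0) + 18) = -1782/925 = -1.93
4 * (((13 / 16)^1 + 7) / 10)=25 / 8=3.12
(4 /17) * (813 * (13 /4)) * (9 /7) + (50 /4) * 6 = 104046 /119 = 874.34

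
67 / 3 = 22.33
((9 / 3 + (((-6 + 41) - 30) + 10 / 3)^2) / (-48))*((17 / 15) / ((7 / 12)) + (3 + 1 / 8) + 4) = -413857 / 30240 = -13.69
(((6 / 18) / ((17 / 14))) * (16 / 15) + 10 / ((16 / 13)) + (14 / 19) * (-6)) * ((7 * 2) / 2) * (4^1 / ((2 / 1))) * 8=6506402 / 14535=447.64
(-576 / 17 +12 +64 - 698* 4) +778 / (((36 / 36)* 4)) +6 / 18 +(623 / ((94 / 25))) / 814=-9969814345 / 3902316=-2554.85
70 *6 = 420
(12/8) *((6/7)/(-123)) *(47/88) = -141/25256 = -0.01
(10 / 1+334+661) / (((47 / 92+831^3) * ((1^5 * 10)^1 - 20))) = -9246 / 52794769619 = -0.00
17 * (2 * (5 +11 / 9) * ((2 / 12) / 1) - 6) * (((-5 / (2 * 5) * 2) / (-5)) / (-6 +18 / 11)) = 9911 / 3240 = 3.06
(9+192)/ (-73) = -201/ 73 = -2.75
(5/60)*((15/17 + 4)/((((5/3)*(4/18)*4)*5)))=747/13600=0.05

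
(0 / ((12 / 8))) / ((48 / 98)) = 0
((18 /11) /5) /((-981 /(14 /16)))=-7 /23980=-0.00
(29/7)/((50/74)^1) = 1073/175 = 6.13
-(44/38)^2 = -484/361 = -1.34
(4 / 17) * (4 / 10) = 8 / 85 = 0.09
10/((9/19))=190/9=21.11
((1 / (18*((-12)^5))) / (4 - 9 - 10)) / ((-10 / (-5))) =1 / 134369280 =0.00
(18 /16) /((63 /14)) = 1 /4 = 0.25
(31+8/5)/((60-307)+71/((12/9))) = -652/3875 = -0.17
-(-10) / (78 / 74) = 370 / 39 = 9.49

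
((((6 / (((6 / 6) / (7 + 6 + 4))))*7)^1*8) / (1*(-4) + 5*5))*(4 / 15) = 1088 / 15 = 72.53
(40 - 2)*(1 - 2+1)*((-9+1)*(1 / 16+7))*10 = 0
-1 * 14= -14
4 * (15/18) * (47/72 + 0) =235/108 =2.18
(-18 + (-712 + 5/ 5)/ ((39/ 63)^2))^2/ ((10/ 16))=801849021192/ 142805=5614992.62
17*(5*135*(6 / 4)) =34425 / 2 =17212.50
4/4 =1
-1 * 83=-83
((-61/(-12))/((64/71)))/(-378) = -4331/290304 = -0.01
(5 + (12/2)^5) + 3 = 7784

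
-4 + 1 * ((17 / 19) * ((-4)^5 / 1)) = -17484 / 19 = -920.21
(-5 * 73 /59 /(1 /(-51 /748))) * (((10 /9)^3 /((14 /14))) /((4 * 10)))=0.01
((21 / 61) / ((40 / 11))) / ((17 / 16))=462 / 5185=0.09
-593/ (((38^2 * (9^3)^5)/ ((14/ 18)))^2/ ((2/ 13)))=-29057/ 46538035351011414029361937321075676904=-0.00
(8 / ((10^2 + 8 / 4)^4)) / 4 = 1 / 54121608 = 0.00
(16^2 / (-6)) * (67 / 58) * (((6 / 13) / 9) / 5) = -8576 / 16965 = -0.51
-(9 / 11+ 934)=-934.82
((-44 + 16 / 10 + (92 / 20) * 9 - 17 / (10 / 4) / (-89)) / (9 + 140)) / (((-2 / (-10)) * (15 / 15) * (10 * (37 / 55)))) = -4521 / 981314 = -0.00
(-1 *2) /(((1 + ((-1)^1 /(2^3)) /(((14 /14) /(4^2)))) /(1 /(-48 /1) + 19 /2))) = 455 /24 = 18.96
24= 24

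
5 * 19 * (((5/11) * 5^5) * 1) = 1484375/11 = 134943.18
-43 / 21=-2.05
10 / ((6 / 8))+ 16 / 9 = 136 / 9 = 15.11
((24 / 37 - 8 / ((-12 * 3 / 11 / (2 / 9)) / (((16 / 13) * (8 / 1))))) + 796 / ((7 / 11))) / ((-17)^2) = 4.35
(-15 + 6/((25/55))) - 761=-3814/5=-762.80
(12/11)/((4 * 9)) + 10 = 331/33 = 10.03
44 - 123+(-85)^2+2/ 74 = 264403/ 37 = 7146.03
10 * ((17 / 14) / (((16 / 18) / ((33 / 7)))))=25245 / 392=64.40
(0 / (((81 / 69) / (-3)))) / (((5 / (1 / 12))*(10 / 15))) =0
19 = 19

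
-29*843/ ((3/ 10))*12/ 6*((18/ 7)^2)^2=-17108988480/ 2401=-7125776.13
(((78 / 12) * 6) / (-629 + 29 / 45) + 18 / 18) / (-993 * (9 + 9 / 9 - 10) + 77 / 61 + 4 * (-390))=-1617781 / 2688566908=-0.00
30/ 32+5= 95/ 16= 5.94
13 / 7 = 1.86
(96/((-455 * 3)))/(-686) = 16/156065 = 0.00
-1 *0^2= 0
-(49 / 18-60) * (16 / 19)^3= 2111488 / 61731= 34.20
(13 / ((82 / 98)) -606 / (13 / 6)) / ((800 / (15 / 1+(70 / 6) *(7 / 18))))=-5941549 / 921024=-6.45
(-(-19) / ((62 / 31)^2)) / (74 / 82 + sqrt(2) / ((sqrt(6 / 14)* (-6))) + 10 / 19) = 34589937* sqrt(42) / 250582556 + 63540693 / 17898754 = 4.44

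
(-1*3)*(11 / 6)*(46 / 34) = -253 / 34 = -7.44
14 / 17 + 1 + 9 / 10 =463 / 170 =2.72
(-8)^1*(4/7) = -32/7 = -4.57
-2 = -2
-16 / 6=-2.67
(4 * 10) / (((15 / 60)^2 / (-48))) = -30720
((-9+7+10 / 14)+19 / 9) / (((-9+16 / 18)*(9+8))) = -52 / 8687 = -0.01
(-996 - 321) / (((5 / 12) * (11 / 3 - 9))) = 11853 / 20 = 592.65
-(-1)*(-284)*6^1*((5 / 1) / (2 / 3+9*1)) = -25560 / 29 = -881.38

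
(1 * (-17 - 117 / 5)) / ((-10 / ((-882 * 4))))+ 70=-354578 / 25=-14183.12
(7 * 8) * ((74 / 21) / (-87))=-592 / 261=-2.27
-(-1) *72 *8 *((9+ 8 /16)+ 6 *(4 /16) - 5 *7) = -13824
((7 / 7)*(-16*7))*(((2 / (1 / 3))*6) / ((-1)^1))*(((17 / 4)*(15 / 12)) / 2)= 10710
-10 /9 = -1.11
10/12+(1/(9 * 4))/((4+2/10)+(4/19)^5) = 0.84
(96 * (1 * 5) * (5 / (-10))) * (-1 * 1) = 240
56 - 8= 48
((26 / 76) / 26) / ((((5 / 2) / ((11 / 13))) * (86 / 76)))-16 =-44709 / 2795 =-16.00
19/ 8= 2.38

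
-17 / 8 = -2.12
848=848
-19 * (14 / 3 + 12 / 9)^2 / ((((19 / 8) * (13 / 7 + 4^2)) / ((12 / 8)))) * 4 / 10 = -6048 / 625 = -9.68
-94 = -94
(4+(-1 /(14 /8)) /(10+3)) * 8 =2880 /91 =31.65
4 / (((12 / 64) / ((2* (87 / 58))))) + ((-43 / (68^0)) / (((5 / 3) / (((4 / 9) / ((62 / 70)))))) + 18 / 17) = 82390 / 1581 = 52.11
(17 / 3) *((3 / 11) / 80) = 17 / 880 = 0.02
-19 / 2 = -9.50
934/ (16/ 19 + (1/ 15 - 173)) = -133095/ 24523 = -5.43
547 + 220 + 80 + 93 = 940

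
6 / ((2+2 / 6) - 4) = -18 / 5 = -3.60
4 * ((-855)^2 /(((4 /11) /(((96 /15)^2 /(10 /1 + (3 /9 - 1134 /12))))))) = -1976223744 /505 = -3913314.34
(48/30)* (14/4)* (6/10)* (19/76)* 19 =399/25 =15.96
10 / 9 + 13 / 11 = 2.29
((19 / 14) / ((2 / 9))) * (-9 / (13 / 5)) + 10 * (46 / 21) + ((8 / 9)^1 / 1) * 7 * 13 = 81.65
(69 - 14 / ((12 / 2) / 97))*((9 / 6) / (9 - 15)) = 118 / 3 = 39.33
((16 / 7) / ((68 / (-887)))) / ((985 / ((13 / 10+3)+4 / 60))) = -232394 / 1758225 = -0.13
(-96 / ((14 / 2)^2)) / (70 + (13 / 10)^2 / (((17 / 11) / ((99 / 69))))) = -3753600 / 137119003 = -0.03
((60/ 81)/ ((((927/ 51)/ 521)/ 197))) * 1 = 34896580/ 8343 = 4182.74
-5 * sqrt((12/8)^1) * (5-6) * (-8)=-20 * sqrt(6)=-48.99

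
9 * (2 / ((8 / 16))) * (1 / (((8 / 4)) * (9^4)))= 2 / 729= 0.00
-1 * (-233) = 233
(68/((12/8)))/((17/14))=112/3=37.33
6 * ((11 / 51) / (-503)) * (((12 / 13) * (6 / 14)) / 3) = -0.00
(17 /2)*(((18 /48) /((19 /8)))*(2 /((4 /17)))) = 867 /76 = 11.41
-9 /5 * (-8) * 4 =57.60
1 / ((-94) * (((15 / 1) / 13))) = -13 / 1410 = -0.01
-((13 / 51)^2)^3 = -4826809 / 17596287801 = -0.00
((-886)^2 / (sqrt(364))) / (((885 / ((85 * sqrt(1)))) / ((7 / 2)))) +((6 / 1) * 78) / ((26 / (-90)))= -1620 +3336233 * sqrt(91) / 2301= 12211.22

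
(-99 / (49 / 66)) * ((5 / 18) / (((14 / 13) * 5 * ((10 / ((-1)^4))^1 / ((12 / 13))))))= -1089 / 1715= -0.63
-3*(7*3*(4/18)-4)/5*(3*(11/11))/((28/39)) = -117/70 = -1.67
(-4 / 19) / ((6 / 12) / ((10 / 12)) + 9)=-5 / 228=-0.02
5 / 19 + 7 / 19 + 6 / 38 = 15 / 19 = 0.79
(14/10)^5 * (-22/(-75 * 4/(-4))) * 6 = -739508/78125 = -9.47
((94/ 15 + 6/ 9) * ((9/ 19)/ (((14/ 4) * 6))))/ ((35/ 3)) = 312/ 23275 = 0.01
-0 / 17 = 0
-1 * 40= -40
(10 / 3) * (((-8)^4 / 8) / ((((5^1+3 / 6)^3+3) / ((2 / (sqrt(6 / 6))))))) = 16384 / 813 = 20.15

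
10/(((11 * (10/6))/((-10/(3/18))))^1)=-360/11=-32.73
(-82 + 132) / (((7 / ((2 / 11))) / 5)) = 500 / 77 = 6.49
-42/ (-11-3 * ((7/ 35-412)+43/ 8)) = -1680/ 48331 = -0.03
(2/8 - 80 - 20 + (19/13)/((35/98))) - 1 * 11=-27731/260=-106.66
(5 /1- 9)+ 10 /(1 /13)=126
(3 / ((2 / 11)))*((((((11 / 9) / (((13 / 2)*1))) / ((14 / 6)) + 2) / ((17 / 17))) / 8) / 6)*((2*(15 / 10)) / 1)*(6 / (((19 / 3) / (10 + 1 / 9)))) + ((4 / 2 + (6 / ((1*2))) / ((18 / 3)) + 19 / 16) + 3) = 8281 / 304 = 27.24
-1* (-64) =64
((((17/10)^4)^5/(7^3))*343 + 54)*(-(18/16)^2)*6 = -988920431815360122943589043/3200000000000000000000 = -309037.63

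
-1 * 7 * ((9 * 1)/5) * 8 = -504/5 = -100.80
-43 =-43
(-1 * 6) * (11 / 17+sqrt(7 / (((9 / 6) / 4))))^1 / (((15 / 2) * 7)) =-8 * sqrt(42) / 105 - 44 / 595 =-0.57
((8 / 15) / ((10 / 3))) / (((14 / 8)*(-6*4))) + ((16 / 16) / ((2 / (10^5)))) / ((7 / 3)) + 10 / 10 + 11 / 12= 15001339 / 700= 21430.48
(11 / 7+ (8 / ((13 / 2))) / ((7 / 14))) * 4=1468 / 91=16.13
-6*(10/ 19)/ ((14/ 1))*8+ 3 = 159/ 133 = 1.20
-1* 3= -3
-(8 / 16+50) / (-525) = 101 / 1050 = 0.10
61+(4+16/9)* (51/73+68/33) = 1668185/21681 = 76.94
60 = 60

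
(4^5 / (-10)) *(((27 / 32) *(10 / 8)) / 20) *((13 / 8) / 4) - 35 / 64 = -877 / 320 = -2.74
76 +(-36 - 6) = 34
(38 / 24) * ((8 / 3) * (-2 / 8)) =-19 / 18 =-1.06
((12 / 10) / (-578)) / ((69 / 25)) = -5 / 6647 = -0.00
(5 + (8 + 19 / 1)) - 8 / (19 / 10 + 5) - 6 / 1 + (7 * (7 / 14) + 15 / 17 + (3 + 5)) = 87325 / 2346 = 37.22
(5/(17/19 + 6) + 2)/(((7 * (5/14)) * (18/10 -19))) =-357/5633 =-0.06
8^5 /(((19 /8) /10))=2621440 /19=137970.53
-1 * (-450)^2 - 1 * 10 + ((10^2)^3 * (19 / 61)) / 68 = -197929.48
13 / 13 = 1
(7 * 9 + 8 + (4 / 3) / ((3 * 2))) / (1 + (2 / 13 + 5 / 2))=16666 / 855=19.49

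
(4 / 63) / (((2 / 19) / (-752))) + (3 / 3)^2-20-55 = -527.59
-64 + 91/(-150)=-9691/150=-64.61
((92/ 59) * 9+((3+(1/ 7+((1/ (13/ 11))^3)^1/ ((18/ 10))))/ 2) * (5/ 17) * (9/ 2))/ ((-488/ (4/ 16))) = -0.01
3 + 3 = 6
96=96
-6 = -6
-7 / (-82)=7 / 82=0.09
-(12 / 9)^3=-64 / 27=-2.37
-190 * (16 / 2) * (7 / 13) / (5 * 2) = -1064 / 13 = -81.85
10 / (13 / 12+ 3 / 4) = 60 / 11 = 5.45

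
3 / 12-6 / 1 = -23 / 4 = -5.75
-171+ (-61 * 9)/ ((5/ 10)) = -1269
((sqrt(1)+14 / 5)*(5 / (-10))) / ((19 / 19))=-19 / 10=-1.90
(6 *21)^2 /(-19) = -15876 /19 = -835.58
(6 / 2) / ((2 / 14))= 21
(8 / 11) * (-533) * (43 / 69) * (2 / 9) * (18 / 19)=-733408 / 14421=-50.86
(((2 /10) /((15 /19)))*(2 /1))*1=0.51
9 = 9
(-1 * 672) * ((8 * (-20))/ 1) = 107520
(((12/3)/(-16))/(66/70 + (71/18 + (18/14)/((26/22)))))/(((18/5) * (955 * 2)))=-0.00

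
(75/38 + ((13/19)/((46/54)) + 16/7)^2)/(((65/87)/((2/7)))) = 1442223273/327511835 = 4.40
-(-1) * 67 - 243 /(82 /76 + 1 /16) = -50623 /347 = -145.89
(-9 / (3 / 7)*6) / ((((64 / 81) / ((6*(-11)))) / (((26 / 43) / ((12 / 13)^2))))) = 7468.76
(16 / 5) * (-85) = -272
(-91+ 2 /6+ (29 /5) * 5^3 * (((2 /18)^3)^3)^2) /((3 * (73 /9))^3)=-0.01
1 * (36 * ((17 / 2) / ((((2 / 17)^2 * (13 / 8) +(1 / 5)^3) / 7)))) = 154759500 / 2203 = 70249.43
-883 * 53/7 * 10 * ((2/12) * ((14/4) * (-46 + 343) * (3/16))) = -69496515/32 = -2171766.09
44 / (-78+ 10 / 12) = -264 / 463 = -0.57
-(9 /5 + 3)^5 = -7962624 /3125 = -2548.04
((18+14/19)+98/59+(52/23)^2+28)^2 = 1006891265402500/351659674081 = 2863.25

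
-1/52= -0.02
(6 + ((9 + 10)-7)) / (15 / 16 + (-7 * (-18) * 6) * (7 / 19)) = 1824 / 28319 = 0.06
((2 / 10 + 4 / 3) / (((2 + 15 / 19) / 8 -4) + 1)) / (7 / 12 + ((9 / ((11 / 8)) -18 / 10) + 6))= -153824 / 3013231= -0.05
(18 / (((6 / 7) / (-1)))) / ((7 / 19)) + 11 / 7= -388 / 7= -55.43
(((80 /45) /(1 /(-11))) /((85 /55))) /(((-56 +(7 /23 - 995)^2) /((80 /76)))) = -0.00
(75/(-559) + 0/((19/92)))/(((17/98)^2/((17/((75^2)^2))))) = -9604/4009078125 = -0.00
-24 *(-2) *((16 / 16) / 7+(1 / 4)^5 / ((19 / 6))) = 29247 / 4256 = 6.87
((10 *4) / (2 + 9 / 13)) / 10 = 52 / 35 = 1.49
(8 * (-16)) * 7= -896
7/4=1.75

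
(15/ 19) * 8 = 120/ 19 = 6.32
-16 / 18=-8 / 9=-0.89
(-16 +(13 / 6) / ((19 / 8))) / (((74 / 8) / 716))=-2463040 / 2109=-1167.87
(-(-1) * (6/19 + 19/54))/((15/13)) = 1781/3078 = 0.58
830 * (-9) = -7470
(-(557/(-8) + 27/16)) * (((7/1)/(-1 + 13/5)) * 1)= 38045/128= 297.23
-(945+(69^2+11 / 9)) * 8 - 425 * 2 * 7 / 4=-848615 / 18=-47145.28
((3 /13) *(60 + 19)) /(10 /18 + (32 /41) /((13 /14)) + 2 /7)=612171 /56473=10.84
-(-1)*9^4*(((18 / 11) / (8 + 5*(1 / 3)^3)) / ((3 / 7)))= 7440174 / 2431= 3060.54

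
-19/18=-1.06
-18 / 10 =-9 / 5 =-1.80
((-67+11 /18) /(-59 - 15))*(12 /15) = 239 /333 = 0.72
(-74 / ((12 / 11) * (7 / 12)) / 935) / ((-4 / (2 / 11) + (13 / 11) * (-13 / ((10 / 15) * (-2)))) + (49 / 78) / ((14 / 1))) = 0.01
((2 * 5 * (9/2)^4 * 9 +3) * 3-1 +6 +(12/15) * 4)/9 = 4429363/360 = 12303.79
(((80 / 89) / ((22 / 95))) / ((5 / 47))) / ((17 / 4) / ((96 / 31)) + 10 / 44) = 13716480 / 601373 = 22.81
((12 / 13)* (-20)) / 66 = -40 / 143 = -0.28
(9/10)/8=9/80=0.11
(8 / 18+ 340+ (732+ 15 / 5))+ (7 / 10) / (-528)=17035019 / 15840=1075.44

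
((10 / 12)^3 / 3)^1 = 125 / 648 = 0.19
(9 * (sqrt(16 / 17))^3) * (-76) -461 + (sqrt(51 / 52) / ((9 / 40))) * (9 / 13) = -43776 * sqrt(17) / 289 -461 + 20 * sqrt(663) / 169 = -1082.50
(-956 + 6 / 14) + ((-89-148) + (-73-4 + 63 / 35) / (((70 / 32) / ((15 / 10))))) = -217724 / 175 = -1244.14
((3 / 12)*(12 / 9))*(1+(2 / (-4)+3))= 7 / 6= 1.17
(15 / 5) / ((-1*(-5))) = 3 / 5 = 0.60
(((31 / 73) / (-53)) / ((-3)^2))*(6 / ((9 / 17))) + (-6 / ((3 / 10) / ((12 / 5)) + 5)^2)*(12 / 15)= -0.19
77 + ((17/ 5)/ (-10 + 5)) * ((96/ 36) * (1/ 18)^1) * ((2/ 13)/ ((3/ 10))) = 405133/ 5265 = 76.95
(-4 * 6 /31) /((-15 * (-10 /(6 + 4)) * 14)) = -4 /1085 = -0.00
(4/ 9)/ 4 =0.11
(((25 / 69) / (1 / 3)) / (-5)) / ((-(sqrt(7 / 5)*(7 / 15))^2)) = 5625 / 7889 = 0.71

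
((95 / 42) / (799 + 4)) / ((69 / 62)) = 0.00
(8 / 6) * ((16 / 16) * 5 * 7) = 140 / 3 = 46.67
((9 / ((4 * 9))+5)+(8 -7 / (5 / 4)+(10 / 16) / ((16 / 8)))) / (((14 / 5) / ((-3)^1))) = -273 / 32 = -8.53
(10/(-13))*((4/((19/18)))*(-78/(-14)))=-2160/133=-16.24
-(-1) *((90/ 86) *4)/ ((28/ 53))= 2385/ 301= 7.92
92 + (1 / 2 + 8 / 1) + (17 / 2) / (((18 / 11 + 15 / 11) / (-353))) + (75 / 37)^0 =-2696 / 3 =-898.67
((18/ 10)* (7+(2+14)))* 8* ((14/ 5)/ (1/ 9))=208656/ 25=8346.24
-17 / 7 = -2.43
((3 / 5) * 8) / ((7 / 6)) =144 / 35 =4.11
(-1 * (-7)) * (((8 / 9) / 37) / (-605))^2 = 448 / 40588146225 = 0.00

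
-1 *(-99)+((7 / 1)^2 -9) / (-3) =257 / 3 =85.67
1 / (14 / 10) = 5 / 7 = 0.71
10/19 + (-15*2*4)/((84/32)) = -6010/133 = -45.19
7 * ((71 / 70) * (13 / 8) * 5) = 923 / 16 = 57.69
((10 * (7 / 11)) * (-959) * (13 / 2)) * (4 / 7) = -249340 / 11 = -22667.27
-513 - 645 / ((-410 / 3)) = -41679 / 82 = -508.28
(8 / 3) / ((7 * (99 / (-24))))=-64 / 693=-0.09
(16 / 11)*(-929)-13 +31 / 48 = -719995 / 528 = -1363.63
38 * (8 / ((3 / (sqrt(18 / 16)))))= 76 * sqrt(2)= 107.48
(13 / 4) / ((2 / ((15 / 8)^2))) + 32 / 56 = 22523 / 3584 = 6.28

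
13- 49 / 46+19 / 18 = 2689 / 207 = 12.99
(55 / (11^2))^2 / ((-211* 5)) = -5 / 25531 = -0.00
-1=-1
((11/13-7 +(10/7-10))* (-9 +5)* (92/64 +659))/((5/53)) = 37523417/91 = 412345.24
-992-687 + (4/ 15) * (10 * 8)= -4973/ 3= -1657.67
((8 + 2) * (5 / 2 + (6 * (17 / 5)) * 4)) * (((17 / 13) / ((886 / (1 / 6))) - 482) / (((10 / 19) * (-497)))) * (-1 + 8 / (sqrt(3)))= -76037301883 / 49066680 + 76037301883 * sqrt(3) / 18400005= 5607.96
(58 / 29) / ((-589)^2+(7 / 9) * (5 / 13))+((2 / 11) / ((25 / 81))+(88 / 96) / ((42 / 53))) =613854135751 / 351609073200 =1.75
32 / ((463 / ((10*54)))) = 17280 / 463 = 37.32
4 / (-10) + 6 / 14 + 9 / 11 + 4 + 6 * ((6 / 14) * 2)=3846 / 385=9.99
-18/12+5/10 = -1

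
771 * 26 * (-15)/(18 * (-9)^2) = -16705/81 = -206.23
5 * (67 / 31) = 335 / 31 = 10.81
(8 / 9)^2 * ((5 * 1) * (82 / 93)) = 26240 / 7533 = 3.48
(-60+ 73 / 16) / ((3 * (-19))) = 887 / 912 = 0.97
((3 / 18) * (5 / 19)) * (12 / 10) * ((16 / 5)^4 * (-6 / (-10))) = 196608 / 59375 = 3.31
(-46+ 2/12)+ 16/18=-809/18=-44.94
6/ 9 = 2/ 3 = 0.67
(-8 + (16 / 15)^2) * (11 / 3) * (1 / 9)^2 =-16984 / 54675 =-0.31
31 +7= 38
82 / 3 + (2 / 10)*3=419 / 15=27.93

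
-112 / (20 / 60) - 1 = -337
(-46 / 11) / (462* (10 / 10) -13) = -0.01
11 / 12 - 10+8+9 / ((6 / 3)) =41 / 12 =3.42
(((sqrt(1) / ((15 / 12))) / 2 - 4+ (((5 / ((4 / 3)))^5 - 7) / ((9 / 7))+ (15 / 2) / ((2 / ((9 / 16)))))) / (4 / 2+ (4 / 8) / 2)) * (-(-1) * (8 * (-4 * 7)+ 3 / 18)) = -35265242051 / 622080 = -56689.24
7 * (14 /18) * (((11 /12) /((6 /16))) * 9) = 1078 /9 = 119.78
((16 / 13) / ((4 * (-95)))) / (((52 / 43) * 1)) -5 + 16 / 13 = -60558 / 16055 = -3.77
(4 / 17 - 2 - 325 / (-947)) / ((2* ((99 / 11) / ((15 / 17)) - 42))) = 114425 / 5119482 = 0.02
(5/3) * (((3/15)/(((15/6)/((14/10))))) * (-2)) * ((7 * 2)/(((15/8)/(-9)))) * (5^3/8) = 392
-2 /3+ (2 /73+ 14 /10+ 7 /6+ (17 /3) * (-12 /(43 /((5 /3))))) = -66697 /94170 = -0.71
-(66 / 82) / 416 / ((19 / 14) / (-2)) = 231 / 81016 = 0.00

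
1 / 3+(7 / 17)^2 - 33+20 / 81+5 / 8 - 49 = -15098843 / 187272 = -80.63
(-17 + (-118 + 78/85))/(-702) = 0.19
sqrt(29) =5.39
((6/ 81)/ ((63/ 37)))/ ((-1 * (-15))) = 74/ 25515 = 0.00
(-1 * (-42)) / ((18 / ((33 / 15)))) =77 / 15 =5.13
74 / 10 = 37 / 5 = 7.40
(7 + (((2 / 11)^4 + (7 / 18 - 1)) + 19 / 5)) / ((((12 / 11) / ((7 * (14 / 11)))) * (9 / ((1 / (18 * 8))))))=657934613 / 10246357440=0.06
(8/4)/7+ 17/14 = 3/2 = 1.50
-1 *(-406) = 406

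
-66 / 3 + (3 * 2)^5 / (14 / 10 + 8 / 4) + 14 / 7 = 38540 / 17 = 2267.06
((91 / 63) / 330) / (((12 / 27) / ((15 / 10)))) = 13 / 880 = 0.01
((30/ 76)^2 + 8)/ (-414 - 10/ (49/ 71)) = -577073/ 30318224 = -0.02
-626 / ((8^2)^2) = -313 / 2048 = -0.15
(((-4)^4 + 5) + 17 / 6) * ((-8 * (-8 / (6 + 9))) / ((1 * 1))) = 50656 / 45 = 1125.69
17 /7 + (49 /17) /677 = 195996 /80563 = 2.43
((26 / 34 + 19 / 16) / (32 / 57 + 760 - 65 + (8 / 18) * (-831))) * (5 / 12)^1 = 10089 / 4046272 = 0.00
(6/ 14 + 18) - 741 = -5058/ 7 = -722.57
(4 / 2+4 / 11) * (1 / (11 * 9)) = 26 / 1089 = 0.02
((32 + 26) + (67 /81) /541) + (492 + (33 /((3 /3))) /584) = 14076790421 /25591464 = 550.06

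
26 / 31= 0.84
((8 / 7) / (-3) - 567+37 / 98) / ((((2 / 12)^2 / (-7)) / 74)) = 74014356 / 7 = 10573479.43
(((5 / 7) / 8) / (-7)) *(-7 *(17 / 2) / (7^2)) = 85 / 5488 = 0.02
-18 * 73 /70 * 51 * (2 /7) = -67014 /245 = -273.53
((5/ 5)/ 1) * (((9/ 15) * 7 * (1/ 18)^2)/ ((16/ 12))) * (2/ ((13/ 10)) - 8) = -49/ 780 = -0.06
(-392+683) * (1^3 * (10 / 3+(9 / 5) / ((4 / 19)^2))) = 1023059 / 80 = 12788.24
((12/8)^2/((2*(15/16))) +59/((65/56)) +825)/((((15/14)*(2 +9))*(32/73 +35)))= 58261154/27745575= 2.10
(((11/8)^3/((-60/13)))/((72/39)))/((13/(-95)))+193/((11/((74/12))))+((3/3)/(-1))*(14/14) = 177491527/1622016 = 109.43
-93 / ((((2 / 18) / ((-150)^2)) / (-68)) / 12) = 15367320000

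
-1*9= -9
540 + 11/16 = 8651/16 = 540.69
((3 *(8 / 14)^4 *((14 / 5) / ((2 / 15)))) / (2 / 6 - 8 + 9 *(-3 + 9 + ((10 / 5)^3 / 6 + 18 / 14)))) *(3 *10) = 51840 / 17983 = 2.88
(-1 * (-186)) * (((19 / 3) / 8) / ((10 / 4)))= 589 / 10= 58.90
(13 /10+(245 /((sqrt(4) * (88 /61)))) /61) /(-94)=-2369 /82720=-0.03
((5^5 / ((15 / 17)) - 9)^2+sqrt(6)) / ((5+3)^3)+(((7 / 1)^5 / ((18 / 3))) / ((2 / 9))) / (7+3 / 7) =sqrt(6) / 512+390444397 / 14976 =26071.35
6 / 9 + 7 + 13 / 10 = 269 / 30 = 8.97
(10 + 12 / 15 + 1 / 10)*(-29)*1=-3161 / 10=-316.10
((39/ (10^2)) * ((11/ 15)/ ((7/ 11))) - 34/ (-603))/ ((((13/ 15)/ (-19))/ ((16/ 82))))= -40565722/ 18748275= -2.16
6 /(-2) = -3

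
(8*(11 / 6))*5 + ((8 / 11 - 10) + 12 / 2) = 2312 / 33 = 70.06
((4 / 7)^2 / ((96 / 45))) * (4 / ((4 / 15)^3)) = 50625 / 1568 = 32.29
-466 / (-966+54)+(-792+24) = -349975 / 456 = -767.49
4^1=4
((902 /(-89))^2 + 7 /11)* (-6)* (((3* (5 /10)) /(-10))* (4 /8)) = 81045819 /1742620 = 46.51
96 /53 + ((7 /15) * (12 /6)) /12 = 1.89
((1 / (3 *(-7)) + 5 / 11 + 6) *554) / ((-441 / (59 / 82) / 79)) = -1910823560 / 4176711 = -457.49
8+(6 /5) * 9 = 94 /5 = 18.80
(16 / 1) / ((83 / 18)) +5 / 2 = 991 / 166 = 5.97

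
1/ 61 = 0.02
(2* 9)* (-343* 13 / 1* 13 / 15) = -347802 / 5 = -69560.40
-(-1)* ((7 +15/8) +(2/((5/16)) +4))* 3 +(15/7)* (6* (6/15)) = 17631/280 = 62.97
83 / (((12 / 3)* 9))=83 / 36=2.31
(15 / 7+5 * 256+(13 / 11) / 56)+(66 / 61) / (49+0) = 337255959 / 263032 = 1282.19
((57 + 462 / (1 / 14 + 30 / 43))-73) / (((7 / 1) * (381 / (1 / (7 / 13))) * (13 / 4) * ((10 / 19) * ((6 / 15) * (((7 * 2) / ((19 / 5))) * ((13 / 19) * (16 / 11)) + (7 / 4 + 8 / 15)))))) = 408505029680 / 4084536376123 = 0.10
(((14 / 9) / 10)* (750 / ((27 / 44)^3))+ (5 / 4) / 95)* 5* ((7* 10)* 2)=396541853575 / 1121931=353445.85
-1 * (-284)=284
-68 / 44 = -1.55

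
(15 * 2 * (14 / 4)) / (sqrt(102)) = 35 * sqrt(102) / 34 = 10.40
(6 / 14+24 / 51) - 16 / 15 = -299 / 1785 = -0.17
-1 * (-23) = 23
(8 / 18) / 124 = 1 / 279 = 0.00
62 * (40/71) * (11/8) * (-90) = -306900/71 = -4322.54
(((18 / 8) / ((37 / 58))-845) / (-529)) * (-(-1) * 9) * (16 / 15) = 1494456 / 97865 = 15.27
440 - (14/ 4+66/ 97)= 84549/ 194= 435.82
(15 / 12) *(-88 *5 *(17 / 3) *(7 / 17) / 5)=-770 / 3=-256.67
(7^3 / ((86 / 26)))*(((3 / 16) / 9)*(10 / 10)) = 4459 / 2064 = 2.16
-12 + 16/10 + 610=2998/5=599.60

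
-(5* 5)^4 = -390625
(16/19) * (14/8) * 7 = 196/19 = 10.32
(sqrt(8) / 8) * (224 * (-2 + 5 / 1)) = 168 * sqrt(2) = 237.59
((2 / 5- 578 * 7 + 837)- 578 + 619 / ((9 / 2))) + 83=-160472 / 45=-3566.04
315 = 315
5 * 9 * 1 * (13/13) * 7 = 315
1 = 1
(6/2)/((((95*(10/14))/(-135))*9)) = -63/95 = -0.66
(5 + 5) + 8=18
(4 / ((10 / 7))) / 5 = 0.56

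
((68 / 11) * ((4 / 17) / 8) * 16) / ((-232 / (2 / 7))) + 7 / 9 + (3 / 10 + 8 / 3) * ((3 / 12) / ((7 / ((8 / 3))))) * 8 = 101641 / 33495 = 3.03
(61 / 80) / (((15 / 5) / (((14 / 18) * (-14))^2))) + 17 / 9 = 32.02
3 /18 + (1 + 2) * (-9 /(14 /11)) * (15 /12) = -4427 /168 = -26.35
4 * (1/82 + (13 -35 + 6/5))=-17046/205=-83.15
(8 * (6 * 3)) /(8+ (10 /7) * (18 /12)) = 1008 /71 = 14.20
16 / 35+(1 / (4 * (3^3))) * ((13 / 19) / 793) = 2002787 / 4381020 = 0.46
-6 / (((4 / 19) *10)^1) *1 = -57 / 20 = -2.85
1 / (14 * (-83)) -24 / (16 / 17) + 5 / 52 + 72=1407737 / 30212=46.60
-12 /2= -6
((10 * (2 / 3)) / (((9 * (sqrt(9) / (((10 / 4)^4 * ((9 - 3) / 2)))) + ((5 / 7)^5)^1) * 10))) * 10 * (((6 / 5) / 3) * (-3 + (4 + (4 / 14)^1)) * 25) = 900375000 / 4373333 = 205.88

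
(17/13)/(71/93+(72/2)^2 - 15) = 93/91156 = 0.00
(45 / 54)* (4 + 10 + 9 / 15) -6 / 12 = 35 / 3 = 11.67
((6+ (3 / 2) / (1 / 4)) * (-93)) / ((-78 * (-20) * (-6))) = 31 / 260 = 0.12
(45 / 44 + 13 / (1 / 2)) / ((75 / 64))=19024 / 825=23.06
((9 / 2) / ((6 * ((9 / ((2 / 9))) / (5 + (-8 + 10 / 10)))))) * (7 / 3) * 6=-14 / 27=-0.52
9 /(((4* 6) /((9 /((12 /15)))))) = 135 /32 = 4.22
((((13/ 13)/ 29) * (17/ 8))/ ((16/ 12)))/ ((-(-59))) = 51/ 54752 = 0.00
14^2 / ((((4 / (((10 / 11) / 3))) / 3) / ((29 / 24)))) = 53.83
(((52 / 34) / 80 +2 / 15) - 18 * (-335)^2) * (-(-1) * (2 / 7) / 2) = -4120901689 / 14280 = -288578.55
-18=-18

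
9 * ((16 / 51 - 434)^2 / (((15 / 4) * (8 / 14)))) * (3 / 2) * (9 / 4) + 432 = 2666519.65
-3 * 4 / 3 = -4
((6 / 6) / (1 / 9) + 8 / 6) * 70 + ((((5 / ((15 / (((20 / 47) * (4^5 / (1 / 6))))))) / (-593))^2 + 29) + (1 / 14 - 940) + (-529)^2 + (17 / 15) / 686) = 372556971740592472 / 1332199379315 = 279655.57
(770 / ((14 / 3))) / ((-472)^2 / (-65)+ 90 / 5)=-0.05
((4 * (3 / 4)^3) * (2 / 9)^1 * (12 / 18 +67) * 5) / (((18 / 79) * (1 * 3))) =80185 / 432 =185.61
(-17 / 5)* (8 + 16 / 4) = -204 / 5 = -40.80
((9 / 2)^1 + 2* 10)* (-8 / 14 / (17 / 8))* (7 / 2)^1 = -392 / 17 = -23.06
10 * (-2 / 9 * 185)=-3700 / 9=-411.11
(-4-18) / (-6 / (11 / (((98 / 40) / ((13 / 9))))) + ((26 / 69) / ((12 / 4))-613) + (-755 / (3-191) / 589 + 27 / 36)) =180277786260 / 5023545015403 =0.04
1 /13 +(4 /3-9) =-7.59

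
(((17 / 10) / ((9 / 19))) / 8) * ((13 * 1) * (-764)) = -802009 / 180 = -4455.61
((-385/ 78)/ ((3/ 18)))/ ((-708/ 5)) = 1925/ 9204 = 0.21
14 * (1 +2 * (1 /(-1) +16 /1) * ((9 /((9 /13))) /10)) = 560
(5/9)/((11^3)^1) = 0.00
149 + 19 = 168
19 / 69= 0.28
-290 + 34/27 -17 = -8255/27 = -305.74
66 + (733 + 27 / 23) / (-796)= 595721 / 9154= 65.08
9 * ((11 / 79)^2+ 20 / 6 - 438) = -24413703 / 6241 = -3911.83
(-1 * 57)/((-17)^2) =-57/289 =-0.20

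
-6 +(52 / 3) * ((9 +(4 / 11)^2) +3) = 74158 / 363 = 204.29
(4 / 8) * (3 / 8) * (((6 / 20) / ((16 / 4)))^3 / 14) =81 / 14336000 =0.00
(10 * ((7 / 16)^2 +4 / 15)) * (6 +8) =12313 / 192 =64.13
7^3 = 343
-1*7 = -7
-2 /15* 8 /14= -8 /105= -0.08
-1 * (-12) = 12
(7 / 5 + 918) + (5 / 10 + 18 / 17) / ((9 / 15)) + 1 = 923.00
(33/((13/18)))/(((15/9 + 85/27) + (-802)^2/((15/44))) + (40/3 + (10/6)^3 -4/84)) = 93555/3863129764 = 0.00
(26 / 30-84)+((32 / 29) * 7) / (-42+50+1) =-82.28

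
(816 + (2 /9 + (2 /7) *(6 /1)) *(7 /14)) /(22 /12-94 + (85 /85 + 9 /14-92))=-4.48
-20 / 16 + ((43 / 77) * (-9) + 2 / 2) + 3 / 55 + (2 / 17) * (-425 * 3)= -21731 / 140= -155.22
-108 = -108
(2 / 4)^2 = 1 / 4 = 0.25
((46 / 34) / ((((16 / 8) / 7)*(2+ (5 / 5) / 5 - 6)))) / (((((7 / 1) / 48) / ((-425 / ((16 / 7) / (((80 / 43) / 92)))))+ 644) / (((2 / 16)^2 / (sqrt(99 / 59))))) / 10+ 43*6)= 40686146484375 / 3598409379656567996 - 8261821159375*sqrt(649) / 899602344914141999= -0.00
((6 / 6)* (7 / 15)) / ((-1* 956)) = -7 / 14340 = -0.00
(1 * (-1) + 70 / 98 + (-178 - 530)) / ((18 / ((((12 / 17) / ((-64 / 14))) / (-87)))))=-2479 / 35496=-0.07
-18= -18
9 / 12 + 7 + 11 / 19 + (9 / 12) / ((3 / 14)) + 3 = 1127 / 76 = 14.83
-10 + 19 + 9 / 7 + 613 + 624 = 8731 / 7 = 1247.29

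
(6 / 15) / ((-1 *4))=-1 / 10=-0.10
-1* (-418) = 418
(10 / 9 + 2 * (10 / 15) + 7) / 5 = 17 / 9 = 1.89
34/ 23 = 1.48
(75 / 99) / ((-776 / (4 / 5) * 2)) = -5 / 12804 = -0.00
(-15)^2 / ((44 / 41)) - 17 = 8477 / 44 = 192.66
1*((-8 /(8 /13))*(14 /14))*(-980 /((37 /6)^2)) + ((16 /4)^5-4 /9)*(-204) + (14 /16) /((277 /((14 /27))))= -8537902520567 /40955004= -208470.31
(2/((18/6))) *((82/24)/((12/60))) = 205/18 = 11.39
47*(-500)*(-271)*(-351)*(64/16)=-8941374000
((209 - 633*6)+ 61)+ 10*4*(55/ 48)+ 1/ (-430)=-2245999/ 645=-3482.17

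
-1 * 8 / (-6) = 4 / 3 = 1.33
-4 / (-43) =4 / 43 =0.09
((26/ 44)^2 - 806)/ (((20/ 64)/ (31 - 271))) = 618739.83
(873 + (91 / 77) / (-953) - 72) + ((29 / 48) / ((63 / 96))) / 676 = 178803253787 / 223225002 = 801.00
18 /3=6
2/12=1/6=0.17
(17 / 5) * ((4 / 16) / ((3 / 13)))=221 / 60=3.68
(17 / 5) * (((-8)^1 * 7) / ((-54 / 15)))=476 / 9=52.89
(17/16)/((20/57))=969/320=3.03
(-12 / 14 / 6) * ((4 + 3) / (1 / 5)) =-5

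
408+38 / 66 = 13483 / 33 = 408.58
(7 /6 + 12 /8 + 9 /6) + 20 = 145 /6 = 24.17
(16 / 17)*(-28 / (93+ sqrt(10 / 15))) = -124992 / 441065+ 448*sqrt(6) / 441065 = -0.28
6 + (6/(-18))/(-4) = 73/12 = 6.08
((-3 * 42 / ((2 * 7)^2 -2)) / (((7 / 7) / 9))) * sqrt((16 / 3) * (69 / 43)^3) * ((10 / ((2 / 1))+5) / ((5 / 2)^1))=-625968 * sqrt(989) / 179353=-109.76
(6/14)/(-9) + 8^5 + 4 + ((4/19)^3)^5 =10447818614357187360731393/318803667627370764279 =32771.95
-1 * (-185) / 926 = 185 / 926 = 0.20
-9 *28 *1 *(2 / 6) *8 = -672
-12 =-12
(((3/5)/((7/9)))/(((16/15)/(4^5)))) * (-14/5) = -2073.60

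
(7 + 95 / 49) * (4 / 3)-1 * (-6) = 878 / 49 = 17.92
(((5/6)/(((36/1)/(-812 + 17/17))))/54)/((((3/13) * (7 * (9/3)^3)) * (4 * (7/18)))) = -52715/10287648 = -0.01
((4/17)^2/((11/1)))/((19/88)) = 128/5491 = 0.02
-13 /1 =-13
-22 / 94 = -11 / 47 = -0.23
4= 4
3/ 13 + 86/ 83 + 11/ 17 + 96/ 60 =322284/ 91715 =3.51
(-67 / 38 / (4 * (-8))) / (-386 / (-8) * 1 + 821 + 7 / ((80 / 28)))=335 / 5299936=0.00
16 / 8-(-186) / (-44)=-49 / 22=-2.23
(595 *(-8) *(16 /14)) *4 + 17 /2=-43503 /2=-21751.50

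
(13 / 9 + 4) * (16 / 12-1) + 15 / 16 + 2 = 2053 / 432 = 4.75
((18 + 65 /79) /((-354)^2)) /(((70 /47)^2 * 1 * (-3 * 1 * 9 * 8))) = -3284783 /10478121897600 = -0.00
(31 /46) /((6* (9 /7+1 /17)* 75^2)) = 3689 /248400000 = 0.00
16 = 16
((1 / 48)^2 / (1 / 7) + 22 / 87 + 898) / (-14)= -8573981 / 133632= -64.16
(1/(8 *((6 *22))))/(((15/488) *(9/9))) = 61/1980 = 0.03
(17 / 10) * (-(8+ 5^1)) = -221 / 10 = -22.10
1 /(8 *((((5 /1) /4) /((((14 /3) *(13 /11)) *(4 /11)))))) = 364 /1815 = 0.20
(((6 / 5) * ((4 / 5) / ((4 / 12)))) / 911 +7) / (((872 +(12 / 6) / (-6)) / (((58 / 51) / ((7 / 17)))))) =9250826 / 416896375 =0.02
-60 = -60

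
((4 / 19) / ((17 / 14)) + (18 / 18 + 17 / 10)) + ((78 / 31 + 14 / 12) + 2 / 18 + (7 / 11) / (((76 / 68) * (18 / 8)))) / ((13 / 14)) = 71686339 / 9912870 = 7.23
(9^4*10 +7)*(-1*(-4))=262468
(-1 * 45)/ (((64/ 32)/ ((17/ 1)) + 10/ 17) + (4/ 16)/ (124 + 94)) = -63.65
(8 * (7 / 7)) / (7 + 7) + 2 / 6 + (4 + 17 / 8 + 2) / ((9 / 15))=809 / 56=14.45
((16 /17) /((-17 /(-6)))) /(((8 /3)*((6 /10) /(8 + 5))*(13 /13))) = 780 /289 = 2.70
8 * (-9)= -72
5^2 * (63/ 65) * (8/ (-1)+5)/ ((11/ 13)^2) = -12285/ 121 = -101.53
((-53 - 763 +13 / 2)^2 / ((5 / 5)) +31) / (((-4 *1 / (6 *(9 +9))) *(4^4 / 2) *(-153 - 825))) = 23591565 / 166912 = 141.34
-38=-38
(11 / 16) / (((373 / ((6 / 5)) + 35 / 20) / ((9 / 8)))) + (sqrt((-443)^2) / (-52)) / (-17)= 1214471 / 2411552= 0.50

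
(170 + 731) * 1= 901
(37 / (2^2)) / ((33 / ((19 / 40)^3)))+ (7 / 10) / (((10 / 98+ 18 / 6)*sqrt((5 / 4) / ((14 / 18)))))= 253783 / 8448000+ 343*sqrt(35) / 11400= 0.21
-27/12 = -9/4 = -2.25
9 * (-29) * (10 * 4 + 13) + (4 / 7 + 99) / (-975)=-94410922 / 6825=-13833.10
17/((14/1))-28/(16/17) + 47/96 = -18847/672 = -28.05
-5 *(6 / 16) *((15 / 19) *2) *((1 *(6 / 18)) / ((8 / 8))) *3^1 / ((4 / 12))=-675 / 76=-8.88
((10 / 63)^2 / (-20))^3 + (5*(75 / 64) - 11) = -20570232234761 / 4001504141376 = -5.14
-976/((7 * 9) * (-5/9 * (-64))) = -61/140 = -0.44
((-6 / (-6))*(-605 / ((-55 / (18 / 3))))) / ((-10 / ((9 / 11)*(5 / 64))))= -27 / 64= -0.42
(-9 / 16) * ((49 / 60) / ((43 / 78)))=-5733 / 6880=-0.83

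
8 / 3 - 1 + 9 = 32 / 3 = 10.67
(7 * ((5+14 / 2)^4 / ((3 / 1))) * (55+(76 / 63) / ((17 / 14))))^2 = 2121172821540864 / 289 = 7339698344432.06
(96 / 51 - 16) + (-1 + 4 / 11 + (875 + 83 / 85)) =805243 / 935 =861.22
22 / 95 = 0.23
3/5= 0.60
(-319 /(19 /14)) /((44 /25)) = -5075 /38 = -133.55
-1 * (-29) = 29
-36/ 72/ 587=-1/ 1174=-0.00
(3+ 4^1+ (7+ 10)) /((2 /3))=36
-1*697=-697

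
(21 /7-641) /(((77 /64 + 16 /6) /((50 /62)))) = -3062400 /23033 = -132.96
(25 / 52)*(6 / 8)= 75 / 208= 0.36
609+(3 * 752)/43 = 28443/43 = 661.47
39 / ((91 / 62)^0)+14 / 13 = 521 / 13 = 40.08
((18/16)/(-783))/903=-1/628488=-0.00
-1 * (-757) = 757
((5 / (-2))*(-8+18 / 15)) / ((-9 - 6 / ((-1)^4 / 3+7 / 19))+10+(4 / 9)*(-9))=-340 / 231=-1.47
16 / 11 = 1.45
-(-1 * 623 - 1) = 624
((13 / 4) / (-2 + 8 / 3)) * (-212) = -1033.50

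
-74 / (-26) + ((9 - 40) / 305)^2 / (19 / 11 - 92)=3417694102 / 1200859725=2.85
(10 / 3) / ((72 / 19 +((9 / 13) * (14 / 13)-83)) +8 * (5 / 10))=-32110 / 717321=-0.04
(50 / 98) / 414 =25 / 20286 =0.00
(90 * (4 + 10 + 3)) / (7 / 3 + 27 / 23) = 52785 / 121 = 436.24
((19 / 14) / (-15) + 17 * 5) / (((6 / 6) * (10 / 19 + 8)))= 338789 / 34020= 9.96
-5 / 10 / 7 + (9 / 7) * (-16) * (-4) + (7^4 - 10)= 2473.21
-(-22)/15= 22/15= 1.47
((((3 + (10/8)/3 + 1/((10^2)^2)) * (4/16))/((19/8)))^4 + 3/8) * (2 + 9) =28429026413615834270891/6597500625000000000000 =4.31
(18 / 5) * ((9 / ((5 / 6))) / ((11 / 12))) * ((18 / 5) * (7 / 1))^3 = 23332385664 / 34375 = 678760.31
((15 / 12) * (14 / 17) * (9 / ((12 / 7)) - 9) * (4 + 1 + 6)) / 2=-5775 / 272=-21.23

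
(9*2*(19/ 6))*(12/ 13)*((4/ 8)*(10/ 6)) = 570/ 13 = 43.85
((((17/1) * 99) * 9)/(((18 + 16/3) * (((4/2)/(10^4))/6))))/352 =55325.89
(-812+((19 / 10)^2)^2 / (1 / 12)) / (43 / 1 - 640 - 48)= 1639037 / 1612500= 1.02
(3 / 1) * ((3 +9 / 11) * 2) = 252 / 11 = 22.91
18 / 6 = 3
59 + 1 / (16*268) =252993 / 4288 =59.00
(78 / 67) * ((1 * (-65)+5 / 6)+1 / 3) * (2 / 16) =-4979 / 536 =-9.29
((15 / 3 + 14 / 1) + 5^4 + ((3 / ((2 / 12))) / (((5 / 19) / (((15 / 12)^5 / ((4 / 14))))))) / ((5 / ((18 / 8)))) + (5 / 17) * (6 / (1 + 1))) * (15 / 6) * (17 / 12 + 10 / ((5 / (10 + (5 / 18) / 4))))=32881580405 / 626688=52468.82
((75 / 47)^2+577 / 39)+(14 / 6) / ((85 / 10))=25799494 / 1464567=17.62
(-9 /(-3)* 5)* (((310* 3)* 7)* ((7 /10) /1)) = 68355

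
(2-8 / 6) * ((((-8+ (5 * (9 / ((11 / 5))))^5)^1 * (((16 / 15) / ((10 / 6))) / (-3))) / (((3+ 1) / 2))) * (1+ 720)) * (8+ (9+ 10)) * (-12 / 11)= 239480065554311232 / 44289025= 5407210150.92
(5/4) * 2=5/2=2.50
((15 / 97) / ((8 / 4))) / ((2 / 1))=15 / 388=0.04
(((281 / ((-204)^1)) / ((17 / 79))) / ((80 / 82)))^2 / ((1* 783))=828389405281 / 15067455667200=0.05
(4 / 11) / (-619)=-0.00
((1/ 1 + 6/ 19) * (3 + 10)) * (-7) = -2275/ 19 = -119.74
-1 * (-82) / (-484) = -41 / 242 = -0.17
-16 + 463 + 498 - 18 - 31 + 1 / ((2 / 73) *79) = 141641 / 158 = 896.46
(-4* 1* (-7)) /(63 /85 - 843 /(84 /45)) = -66640 /1073061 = -0.06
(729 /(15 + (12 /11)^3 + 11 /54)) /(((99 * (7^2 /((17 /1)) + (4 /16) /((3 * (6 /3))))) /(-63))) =-13603944816 /1414973159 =-9.61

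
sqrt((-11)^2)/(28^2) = 11/784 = 0.01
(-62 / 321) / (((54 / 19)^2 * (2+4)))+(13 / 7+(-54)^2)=57355527563 / 19656756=2917.85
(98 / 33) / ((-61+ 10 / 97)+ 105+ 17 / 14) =133084 / 2030853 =0.07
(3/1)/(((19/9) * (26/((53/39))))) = 477/6422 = 0.07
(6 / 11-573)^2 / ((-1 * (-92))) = 3562.00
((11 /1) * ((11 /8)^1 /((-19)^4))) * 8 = 121 /130321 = 0.00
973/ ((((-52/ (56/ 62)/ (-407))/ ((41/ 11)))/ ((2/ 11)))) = 20664574/ 4433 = 4661.53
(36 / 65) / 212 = 0.00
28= 28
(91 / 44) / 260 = 7 / 880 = 0.01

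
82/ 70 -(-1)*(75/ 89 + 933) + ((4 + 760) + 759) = 7656714/ 3115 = 2458.01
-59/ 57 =-1.04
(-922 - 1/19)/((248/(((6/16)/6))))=-17519/75392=-0.23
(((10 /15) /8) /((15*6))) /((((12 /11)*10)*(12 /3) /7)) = 77 /518400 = 0.00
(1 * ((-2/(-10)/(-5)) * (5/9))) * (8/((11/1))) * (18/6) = -8/165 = -0.05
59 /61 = 0.97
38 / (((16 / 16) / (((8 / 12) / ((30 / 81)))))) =342 / 5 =68.40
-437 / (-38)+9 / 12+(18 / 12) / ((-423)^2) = 2922509 / 238572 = 12.25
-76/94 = -38/47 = -0.81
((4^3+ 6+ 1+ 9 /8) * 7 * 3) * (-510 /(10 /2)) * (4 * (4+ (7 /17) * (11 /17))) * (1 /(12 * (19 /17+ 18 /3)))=-14940261 /484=-30868.31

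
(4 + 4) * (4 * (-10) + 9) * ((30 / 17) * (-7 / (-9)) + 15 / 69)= -462520 / 1173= -394.31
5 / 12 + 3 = 41 / 12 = 3.42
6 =6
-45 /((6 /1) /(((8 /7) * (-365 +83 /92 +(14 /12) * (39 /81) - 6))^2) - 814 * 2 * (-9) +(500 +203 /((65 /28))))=-14787475581623550 /5007843074998108729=-0.00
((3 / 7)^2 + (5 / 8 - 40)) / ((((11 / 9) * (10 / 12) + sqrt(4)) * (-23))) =414801 / 734804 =0.56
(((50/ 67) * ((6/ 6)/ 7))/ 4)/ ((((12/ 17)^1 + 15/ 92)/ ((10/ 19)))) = 195500/ 12110049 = 0.02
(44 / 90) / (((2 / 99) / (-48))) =-5808 / 5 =-1161.60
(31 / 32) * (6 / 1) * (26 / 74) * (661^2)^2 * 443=102243537005596467 / 592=172708677374318.36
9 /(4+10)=9 /14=0.64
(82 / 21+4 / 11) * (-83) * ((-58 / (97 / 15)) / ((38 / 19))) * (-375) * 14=-8899882500 / 1067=-8341033.27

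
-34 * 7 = -238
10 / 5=2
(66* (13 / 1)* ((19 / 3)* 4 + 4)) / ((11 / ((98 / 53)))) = 224224 / 53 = 4230.64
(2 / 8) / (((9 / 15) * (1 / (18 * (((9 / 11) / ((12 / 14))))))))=315 / 44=7.16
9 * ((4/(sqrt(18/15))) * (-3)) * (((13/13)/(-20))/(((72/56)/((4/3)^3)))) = 224 * sqrt(30)/135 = 9.09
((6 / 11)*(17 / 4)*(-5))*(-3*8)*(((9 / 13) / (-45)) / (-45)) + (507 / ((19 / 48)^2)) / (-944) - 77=-1223368833 / 15228785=-80.33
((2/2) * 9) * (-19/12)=-57/4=-14.25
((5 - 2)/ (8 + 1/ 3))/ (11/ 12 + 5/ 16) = 432/ 1475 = 0.29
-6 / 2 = -3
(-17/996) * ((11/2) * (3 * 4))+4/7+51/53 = 0.41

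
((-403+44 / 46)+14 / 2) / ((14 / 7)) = -197.52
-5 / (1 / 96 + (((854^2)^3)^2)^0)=-480 / 97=-4.95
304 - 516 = -212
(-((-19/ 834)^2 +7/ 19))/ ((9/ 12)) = -4875751/ 9911673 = -0.49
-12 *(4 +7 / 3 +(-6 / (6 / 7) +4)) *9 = -360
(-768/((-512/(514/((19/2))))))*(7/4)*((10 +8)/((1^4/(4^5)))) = 49738752/19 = 2617829.05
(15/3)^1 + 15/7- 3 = 29/7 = 4.14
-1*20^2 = -400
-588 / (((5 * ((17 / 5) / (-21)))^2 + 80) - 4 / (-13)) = -3371004 / 464161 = -7.26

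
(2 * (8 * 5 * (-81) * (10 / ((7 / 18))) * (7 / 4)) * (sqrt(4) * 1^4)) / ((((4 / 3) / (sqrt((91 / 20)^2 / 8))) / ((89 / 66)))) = -29520855 * sqrt(2) / 44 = -948836.22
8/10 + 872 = 4364/5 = 872.80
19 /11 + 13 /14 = 409 /154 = 2.66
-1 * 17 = -17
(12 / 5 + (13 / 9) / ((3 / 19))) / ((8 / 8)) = 1559 / 135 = 11.55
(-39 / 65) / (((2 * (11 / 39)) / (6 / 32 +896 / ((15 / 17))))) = -9506523 / 8800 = -1080.29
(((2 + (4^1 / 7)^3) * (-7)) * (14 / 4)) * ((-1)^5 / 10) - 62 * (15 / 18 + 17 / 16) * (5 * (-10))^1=494125 / 84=5882.44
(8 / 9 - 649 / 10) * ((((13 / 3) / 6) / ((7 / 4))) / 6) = -10699 / 2430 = -4.40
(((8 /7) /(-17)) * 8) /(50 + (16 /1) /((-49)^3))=-0.01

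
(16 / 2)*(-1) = -8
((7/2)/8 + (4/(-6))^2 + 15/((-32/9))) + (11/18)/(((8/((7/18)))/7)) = -4055/1296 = -3.13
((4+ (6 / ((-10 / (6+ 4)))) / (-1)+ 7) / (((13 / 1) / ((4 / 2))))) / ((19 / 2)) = 68 / 247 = 0.28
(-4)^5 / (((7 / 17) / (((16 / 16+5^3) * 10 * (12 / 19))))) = -37601280 / 19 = -1979014.74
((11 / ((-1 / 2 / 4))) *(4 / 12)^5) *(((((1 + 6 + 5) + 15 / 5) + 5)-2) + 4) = -1936 / 243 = -7.97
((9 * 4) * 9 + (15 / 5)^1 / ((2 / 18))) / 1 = 351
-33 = -33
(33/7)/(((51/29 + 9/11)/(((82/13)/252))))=143869/3141684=0.05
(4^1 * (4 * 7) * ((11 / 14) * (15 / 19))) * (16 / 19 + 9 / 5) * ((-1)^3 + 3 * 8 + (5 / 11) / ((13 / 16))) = 20294856 / 4693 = 4324.50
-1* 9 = -9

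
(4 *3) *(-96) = -1152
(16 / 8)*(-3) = -6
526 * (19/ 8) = 4997/ 4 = 1249.25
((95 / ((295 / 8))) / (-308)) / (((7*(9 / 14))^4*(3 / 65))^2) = -0.00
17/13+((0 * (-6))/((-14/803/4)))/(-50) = 17/13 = 1.31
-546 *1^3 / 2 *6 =-1638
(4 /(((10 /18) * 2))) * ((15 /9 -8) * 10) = -228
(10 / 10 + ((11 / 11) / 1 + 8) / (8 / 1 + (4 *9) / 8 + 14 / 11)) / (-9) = -167 / 909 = -0.18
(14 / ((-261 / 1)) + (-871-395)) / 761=-1.66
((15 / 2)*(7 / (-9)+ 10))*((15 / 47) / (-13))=-1.70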